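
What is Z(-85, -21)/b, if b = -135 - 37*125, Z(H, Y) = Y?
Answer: 3/680 ≈ 0.0044118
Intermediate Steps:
b = -4760 (b = -135 - 4625 = -4760)
Z(-85, -21)/b = -21/(-4760) = -21*(-1/4760) = 3/680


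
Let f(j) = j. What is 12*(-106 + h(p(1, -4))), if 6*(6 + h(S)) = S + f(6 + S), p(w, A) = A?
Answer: -1348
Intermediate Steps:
h(S) = -5 + S/3 (h(S) = -6 + (S + (6 + S))/6 = -6 + (6 + 2*S)/6 = -6 + (1 + S/3) = -5 + S/3)
12*(-106 + h(p(1, -4))) = 12*(-106 + (-5 + (1/3)*(-4))) = 12*(-106 + (-5 - 4/3)) = 12*(-106 - 19/3) = 12*(-337/3) = -1348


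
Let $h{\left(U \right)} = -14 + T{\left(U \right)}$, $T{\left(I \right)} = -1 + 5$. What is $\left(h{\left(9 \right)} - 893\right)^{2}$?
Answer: $815409$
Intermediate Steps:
$T{\left(I \right)} = 4$
$h{\left(U \right)} = -10$ ($h{\left(U \right)} = -14 + 4 = -10$)
$\left(h{\left(9 \right)} - 893\right)^{2} = \left(-10 - 893\right)^{2} = \left(-903\right)^{2} = 815409$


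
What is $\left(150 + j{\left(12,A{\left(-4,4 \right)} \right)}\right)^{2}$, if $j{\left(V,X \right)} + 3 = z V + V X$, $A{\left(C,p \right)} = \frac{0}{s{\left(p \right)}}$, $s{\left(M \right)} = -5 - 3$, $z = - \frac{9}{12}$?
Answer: $19044$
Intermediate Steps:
$z = - \frac{3}{4}$ ($z = \left(-9\right) \frac{1}{12} = - \frac{3}{4} \approx -0.75$)
$s{\left(M \right)} = -8$
$A{\left(C,p \right)} = 0$ ($A{\left(C,p \right)} = \frac{0}{-8} = 0 \left(- \frac{1}{8}\right) = 0$)
$j{\left(V,X \right)} = -3 - \frac{3 V}{4} + V X$ ($j{\left(V,X \right)} = -3 + \left(- \frac{3 V}{4} + V X\right) = -3 - \frac{3 V}{4} + V X$)
$\left(150 + j{\left(12,A{\left(-4,4 \right)} \right)}\right)^{2} = \left(150 - 12\right)^{2} = 138^{2} = 19044$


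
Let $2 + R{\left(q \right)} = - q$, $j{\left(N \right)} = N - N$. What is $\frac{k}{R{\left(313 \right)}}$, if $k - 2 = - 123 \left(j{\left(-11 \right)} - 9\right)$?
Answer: $- \frac{1109}{315} \approx -3.5206$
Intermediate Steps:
$j{\left(N \right)} = 0$
$k = 1109$ ($k = 2 - 123 \left(0 - 9\right) = 2 - -1107 = 2 + 1107 = 1109$)
$R{\left(q \right)} = -2 - q$
$\frac{k}{R{\left(313 \right)}} = \frac{1109}{-2 - 313} = \frac{1109}{-315} = 1109 \left(- \frac{1}{315}\right) = - \frac{1109}{315}$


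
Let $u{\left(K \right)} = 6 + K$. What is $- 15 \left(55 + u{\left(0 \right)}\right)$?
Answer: $-915$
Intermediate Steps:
$- 15 \left(55 + u{\left(0 \right)}\right) = - 15 \left(55 + \left(6 + 0\right)\right) = - 15 \left(55 + 6\right) = \left(-15\right) 61 = -915$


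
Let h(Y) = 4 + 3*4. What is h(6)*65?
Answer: 1040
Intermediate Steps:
h(Y) = 16 (h(Y) = 4 + 12 = 16)
h(6)*65 = 16*65 = 1040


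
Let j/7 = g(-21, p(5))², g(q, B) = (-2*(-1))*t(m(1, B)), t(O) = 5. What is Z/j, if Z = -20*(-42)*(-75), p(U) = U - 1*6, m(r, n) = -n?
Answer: -90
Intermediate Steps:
p(U) = -6 + U (p(U) = U - 6 = -6 + U)
g(q, B) = 10 (g(q, B) = -2*(-1)*5 = 2*5 = 10)
j = 700 (j = 7*10² = 7*100 = 700)
Z = -63000 (Z = 840*(-75) = -63000)
Z/j = -63000/700 = -63000*1/700 = -90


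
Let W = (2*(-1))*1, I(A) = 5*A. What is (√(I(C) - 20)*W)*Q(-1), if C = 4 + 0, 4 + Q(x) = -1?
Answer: 0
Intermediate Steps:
Q(x) = -5 (Q(x) = -4 - 1 = -5)
C = 4
W = -2 (W = -2*1 = -2)
(√(I(C) - 20)*W)*Q(-1) = (√(5*4 - 20)*(-2))*(-5) = (√(20 - 20)*(-2))*(-5) = (√0*(-2))*(-5) = (0*(-2))*(-5) = 0*(-5) = 0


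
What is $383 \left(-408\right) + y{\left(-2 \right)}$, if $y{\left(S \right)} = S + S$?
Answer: $-156268$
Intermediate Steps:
$y{\left(S \right)} = 2 S$
$383 \left(-408\right) + y{\left(-2 \right)} = 383 \left(-408\right) + 2 \left(-2\right) = -156264 - 4 = -156268$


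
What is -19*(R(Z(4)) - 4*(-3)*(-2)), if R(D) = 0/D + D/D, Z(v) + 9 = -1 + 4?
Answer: 437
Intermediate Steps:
Z(v) = -6 (Z(v) = -9 + (-1 + 4) = -9 + 3 = -6)
R(D) = 1 (R(D) = 0 + 1 = 1)
-19*(R(Z(4)) - 4*(-3)*(-2)) = -19*(1 - 4*(-3)*(-2)) = -19*(1 + 12*(-2)) = -19*(1 - 24) = -19*(-23) = 437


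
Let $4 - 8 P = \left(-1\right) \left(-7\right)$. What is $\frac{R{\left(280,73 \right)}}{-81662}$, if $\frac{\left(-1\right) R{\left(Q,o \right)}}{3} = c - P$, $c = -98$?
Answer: $- \frac{2343}{653296} \approx -0.0035864$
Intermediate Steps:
$P = - \frac{3}{8}$ ($P = \frac{1}{2} - \frac{\left(-1\right) \left(-7\right)}{8} = \frac{1}{2} - \frac{7}{8} = - \frac{3}{8} \approx -0.375$)
$R{\left(Q,o \right)} = \frac{2343}{8}$ ($R{\left(Q,o \right)} = - 3 \left(-98 - - \frac{3}{8}\right) = - 3 \left(-98 + \frac{3}{8}\right) = \left(-3\right) \left(- \frac{781}{8}\right) = \frac{2343}{8}$)
$\frac{R{\left(280,73 \right)}}{-81662} = \frac{2343}{8 \left(-81662\right)} = \frac{2343}{8} \left(- \frac{1}{81662}\right) = - \frac{2343}{653296}$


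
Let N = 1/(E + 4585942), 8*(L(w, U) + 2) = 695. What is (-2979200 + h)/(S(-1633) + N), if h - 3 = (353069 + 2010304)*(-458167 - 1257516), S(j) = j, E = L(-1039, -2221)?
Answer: 148763442347089188540/59911855087 ≈ 2.4830e+9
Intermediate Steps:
L(w, U) = 679/8 (L(w, U) = -2 + (⅛)*695 = -2 + 695/8 = 679/8)
E = 679/8 ≈ 84.875
h = -4054798878756 (h = 3 + (353069 + 2010304)*(-458167 - 1257516) = 3 + 2363373*(-1715683) = 3 - 4054798878759 = -4054798878756)
N = 8/36688215 (N = 1/(679/8 + 4585942) = 1/(36688215/8) = 8/36688215 ≈ 2.1805e-7)
(-2979200 + h)/(S(-1633) + N) = (-2979200 - 4054798878756)/(-1633 + 8/36688215) = -4054801857956/(-59911855087/36688215) = -4054801857956*(-36688215/59911855087) = 148763442347089188540/59911855087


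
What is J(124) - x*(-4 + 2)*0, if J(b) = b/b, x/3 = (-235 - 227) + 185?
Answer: 1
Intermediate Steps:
x = -831 (x = 3*((-235 - 227) + 185) = 3*(-462 + 185) = 3*(-277) = -831)
J(b) = 1
J(124) - x*(-4 + 2)*0 = 1 - (-831)*(-4 + 2)*0 = 1 - (-831)*(-2*0) = 1 - (-831)*0 = 1 - 1*0 = 1 + 0 = 1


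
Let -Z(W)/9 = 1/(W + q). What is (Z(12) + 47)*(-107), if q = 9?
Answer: -34882/7 ≈ -4983.1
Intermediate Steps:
Z(W) = -9/(9 + W) (Z(W) = -9/(W + 9) = -9/(9 + W))
(Z(12) + 47)*(-107) = (-9/(9 + 12) + 47)*(-107) = (-9/21 + 47)*(-107) = (-9*1/21 + 47)*(-107) = (-3/7 + 47)*(-107) = (326/7)*(-107) = -34882/7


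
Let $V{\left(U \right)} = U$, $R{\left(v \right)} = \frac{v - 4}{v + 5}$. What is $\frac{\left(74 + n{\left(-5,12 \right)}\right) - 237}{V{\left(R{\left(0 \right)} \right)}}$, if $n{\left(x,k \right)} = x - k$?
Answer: $225$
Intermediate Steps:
$R{\left(v \right)} = \frac{-4 + v}{5 + v}$
$\frac{\left(74 + n{\left(-5,12 \right)}\right) - 237}{V{\left(R{\left(0 \right)} \right)}} = \frac{\left(74 - 17\right) - 237}{\frac{1}{5 + 0} \left(-4 + 0\right)} = \frac{\left(74 - 17\right) - 237}{\frac{1}{5} \left(-4\right)} = \frac{57 - 237}{- \frac{4}{5}} = \left(-180\right) \left(- \frac{5}{4}\right) = 225$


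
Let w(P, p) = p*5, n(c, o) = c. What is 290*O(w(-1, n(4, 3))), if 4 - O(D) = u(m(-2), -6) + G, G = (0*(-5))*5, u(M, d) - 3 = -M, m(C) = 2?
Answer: 870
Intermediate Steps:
u(M, d) = 3 - M
w(P, p) = 5*p
G = 0 (G = 0*5 = 0)
O(D) = 3 (O(D) = 4 - ((3 - 1*2) + 0) = 4 - ((3 - 2) + 0) = 4 - (1 + 0) = 4 - 1*1 = 4 - 1 = 3)
290*O(w(-1, n(4, 3))) = 290*3 = 870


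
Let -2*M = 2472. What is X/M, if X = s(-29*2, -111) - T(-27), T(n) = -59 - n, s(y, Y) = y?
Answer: 13/618 ≈ 0.021036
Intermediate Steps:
M = -1236 (M = -½*2472 = -1236)
X = -26 (X = -29*2 - (-59 - 1*(-27)) = -58 - (-59 + 27) = -58 - 1*(-32) = -58 + 32 = -26)
X/M = -26/(-1236) = -26*(-1/1236) = 13/618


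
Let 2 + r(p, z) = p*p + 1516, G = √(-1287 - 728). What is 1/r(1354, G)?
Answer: 1/1834830 ≈ 5.4501e-7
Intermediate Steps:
G = I*√2015 (G = √(-2015) = I*√2015 ≈ 44.889*I)
r(p, z) = 1514 + p² (r(p, z) = -2 + (p*p + 1516) = -2 + (p² + 1516) = -2 + (1516 + p²) = 1514 + p²)
1/r(1354, G) = 1/(1514 + 1354²) = 1/(1514 + 1833316) = 1/1834830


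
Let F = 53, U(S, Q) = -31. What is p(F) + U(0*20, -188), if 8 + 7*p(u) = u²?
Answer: 2584/7 ≈ 369.14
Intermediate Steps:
p(u) = -8/7 + u²/7
p(F) + U(0*20, -188) = (-8/7 + (⅐)*53²) - 31 = (-8/7 + (⅐)*2809) - 31 = (-8/7 + 2809/7) - 31 = 2801/7 - 31 = 2584/7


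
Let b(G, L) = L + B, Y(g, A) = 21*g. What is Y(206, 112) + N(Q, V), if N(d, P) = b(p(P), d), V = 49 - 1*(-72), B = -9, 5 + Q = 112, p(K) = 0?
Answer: 4424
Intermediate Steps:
Q = 107 (Q = -5 + 112 = 107)
V = 121 (V = 49 + 72 = 121)
b(G, L) = -9 + L (b(G, L) = L - 9 = -9 + L)
N(d, P) = -9 + d
Y(206, 112) + N(Q, V) = 21*206 + (-9 + 107) = 4326 + 98 = 4424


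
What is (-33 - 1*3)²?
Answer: 1296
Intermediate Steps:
(-33 - 1*3)² = (-33 - 3)² = (-36)² = 1296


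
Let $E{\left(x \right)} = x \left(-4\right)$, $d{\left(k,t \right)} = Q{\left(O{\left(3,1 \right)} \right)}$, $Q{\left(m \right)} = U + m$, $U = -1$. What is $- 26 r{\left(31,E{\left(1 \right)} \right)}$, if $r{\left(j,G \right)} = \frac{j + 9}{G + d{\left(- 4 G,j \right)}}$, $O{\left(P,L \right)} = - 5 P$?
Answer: $52$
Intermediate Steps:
$Q{\left(m \right)} = -1 + m$
$d{\left(k,t \right)} = -16$ ($d{\left(k,t \right)} = -1 - 15 = -16$)
$E{\left(x \right)} = - 4 x$
$r{\left(j,G \right)} = \frac{9 + j}{-16 + G}$ ($r{\left(j,G \right)} = \frac{j + 9}{G - 16} = \frac{9 + j}{-16 + G}$)
$- 26 r{\left(31,E{\left(1 \right)} \right)} = - 26 \frac{9 + 31}{-16 - 4} = - 26 \frac{1}{-16 - 4} \cdot 40 = - 26 \frac{1}{-20} \cdot 40 = - 26 \left(\left(- \frac{1}{20}\right) 40\right) = \left(-26\right) \left(-2\right) = 52$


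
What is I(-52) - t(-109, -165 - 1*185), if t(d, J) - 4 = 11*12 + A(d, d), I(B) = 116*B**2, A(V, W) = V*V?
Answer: 301647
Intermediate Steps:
A(V, W) = V**2
t(d, J) = 136 + d**2 (t(d, J) = 4 + (11*12 + d**2) = 4 + (132 + d**2) = 136 + d**2)
I(-52) - t(-109, -165 - 1*185) = 116*(-52)**2 - (136 + (-109)**2) = 116*2704 - (136 + 11881) = 313664 - 1*12017 = 313664 - 12017 = 301647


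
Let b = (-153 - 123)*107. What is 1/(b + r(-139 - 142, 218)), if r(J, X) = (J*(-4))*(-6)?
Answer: -1/36276 ≈ -2.7566e-5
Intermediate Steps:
b = -29532 (b = -276*107 = -29532)
r(J, X) = 24*J (r(J, X) = -4*J*(-6) = 24*J)
1/(b + r(-139 - 142, 218)) = 1/(-29532 + 24*(-139 - 142)) = 1/(-29532 + 24*(-281)) = 1/(-29532 - 6744) = 1/(-36276) = -1/36276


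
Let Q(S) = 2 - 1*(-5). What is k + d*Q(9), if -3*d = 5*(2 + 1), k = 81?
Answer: 46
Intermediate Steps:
Q(S) = 7 (Q(S) = 2 + 5 = 7)
d = -5 (d = -5*(2 + 1)/3 = -5*3/3 = -⅓*15 = -5)
k + d*Q(9) = 81 - 5*7 = 81 - 35 = 46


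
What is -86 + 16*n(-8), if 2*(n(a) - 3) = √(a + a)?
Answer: -38 + 32*I ≈ -38.0 + 32.0*I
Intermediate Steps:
n(a) = 3 + √2*√a/2 (n(a) = 3 + √(a + a)/2 = 3 + √(2*a)/2 = 3 + (√2*√a)/2 = 3 + √2*√a/2)
-86 + 16*n(-8) = -86 + 16*(3 + √2*√(-8)/2) = -86 + 16*(3 + √2*(2*I*√2)/2) = -86 + 16*(3 + 2*I) = -86 + (48 + 32*I) = -38 + 32*I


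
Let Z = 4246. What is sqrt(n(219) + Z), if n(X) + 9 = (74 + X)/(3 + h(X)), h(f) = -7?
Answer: sqrt(16655)/2 ≈ 64.527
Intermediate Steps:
n(X) = -55/2 - X/4 (n(X) = -9 + (74 + X)/(3 - 7) = -9 + (74 + X)/(-4) = -9 + (74 + X)*(-1/4) = -9 + (-37/2 - X/4) = -55/2 - X/4)
sqrt(n(219) + Z) = sqrt((-55/2 - 1/4*219) + 4246) = sqrt((-55/2 - 219/4) + 4246) = sqrt(-329/4 + 4246) = sqrt(16655/4) = sqrt(16655)/2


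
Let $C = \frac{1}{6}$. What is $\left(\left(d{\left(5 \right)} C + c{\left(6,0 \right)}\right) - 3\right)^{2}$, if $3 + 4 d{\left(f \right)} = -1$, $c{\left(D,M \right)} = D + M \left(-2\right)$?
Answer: $\frac{289}{36} \approx 8.0278$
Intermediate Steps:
$c{\left(D,M \right)} = D - 2 M$
$d{\left(f \right)} = -1$ ($d{\left(f \right)} = - \frac{3}{4} + \frac{1}{4} \left(-1\right) = - \frac{3}{4} - \frac{1}{4} = -1$)
$C = \frac{1}{6} \approx 0.16667$
$\left(\left(d{\left(5 \right)} C + c{\left(6,0 \right)}\right) - 3\right)^{2} = \left(\left(\left(-1\right) \frac{1}{6} + \left(6 - 0\right)\right) - 3\right)^{2} = \left(\left(- \frac{1}{6} + \left(6 + 0\right)\right) - 3\right)^{2} = \left(\left(- \frac{1}{6} + 6\right) - 3\right)^{2} = \left(\frac{35}{6} - 3\right)^{2} = \left(\frac{17}{6}\right)^{2} = \frac{289}{36}$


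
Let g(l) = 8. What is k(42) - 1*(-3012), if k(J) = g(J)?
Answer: 3020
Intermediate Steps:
k(J) = 8
k(42) - 1*(-3012) = 8 - 1*(-3012) = 8 + 3012 = 3020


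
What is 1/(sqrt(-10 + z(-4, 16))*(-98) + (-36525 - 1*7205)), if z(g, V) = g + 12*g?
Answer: I/(2*(-21865*I + 49*sqrt(62))) ≈ -2.286e-5 + 4.0339e-7*I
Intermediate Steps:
z(g, V) = 13*g
1/(sqrt(-10 + z(-4, 16))*(-98) + (-36525 - 1*7205)) = 1/(sqrt(-10 + 13*(-4))*(-98) + (-36525 - 1*7205)) = 1/(sqrt(-10 - 52)*(-98) + (-36525 - 7205)) = 1/(sqrt(-62)*(-98) - 43730) = 1/((I*sqrt(62))*(-98) - 43730) = 1/(-98*I*sqrt(62) - 43730) = 1/(-43730 - 98*I*sqrt(62))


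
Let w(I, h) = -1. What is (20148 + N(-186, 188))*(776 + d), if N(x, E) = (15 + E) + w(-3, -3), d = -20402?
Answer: -399389100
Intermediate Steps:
N(x, E) = 14 + E (N(x, E) = (15 + E) - 1 = 14 + E)
(20148 + N(-186, 188))*(776 + d) = (20148 + (14 + 188))*(776 - 20402) = (20148 + 202)*(-19626) = 20350*(-19626) = -399389100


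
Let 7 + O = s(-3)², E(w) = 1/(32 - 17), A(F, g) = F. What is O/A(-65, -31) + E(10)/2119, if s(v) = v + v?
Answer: -2836/6357 ≈ -0.44612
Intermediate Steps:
s(v) = 2*v
E(w) = 1/15
O = 29 (O = -7 + (2*(-3))² = -7 + (-6)² = -7 + 36 = 29)
O/A(-65, -31) + E(10)/2119 = 29/(-65) + (1/15)/2119 = 29*(-1/65) + (1/15)*(1/2119) = -29/65 + 1/31785 = -2836/6357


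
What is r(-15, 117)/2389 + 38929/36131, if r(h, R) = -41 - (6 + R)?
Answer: 87075897/86316959 ≈ 1.0088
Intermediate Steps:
r(h, R) = -47 - R (r(h, R) = -41 + (-6 - R) = -47 - R)
r(-15, 117)/2389 + 38929/36131 = (-47 - 1*117)/2389 + 38929/36131 = (-47 - 117)*(1/2389) + 38929*(1/36131) = -164*1/2389 + 38929/36131 = -164/2389 + 38929/36131 = 87075897/86316959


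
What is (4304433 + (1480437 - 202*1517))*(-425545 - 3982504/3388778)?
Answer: -3950175647502446052/1694389 ≈ -2.3313e+12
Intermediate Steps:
(4304433 + (1480437 - 202*1517))*(-425545 - 3982504/3388778) = (4304433 + (1480437 - 1*306434))*(-425545 - 3982504*1/3388778) = (4304433 + (1480437 - 306434))*(-425545 - 1991252/1694389) = (4304433 + 1174003)*(-721040758257/1694389) = 5478436*(-721040758257/1694389) = -3950175647502446052/1694389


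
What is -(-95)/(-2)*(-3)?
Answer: 285/2 ≈ 142.50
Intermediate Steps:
-(-95)/(-2)*(-3) = -(-95)*(-1)/2*(-3) = -19*5/2*(-3) = -95/2*(-3) = 285/2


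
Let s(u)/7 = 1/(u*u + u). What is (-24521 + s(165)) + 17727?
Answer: -186087653/27390 ≈ -6794.0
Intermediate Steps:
s(u) = 7/(u + u**2) (s(u) = 7/(u*u + u) = 7/(u**2 + u) = 7/(u + u**2))
(-24521 + s(165)) + 17727 = (-24521 + 7/(165*(1 + 165))) + 17727 = (-24521 + 7*(1/165)/166) + 17727 = (-24521 + 7*(1/165)*(1/166)) + 17727 = (-24521 + 7/27390) + 17727 = -671630183/27390 + 17727 = -186087653/27390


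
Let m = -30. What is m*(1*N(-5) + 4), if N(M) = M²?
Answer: -870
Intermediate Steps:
m*(1*N(-5) + 4) = -30*(1*(-5)² + 4) = -30*(1*25 + 4) = -30*(25 + 4) = -30*29 = -870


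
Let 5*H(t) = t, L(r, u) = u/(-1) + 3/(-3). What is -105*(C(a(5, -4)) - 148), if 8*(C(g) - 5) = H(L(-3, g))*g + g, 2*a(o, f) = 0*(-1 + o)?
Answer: 15015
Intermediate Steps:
L(r, u) = -1 - u (L(r, u) = u*(-1) + 3*(-⅓) = -u - 1 = -1 - u)
H(t) = t/5
a(o, f) = 0 (a(o, f) = (0*(-1 + o))/2 = (½)*0 = 0)
C(g) = 5 + g/8 + g*(-⅕ - g/5)/8 (C(g) = 5 + (((-1 - g)/5)*g + g)/8 = 5 + ((-⅕ - g/5)*g + g)/8 = 5 + (g*(-⅕ - g/5) + g)/8 = 5 + (g + g*(-⅕ - g/5))/8 = 5 + (g/8 + g*(-⅕ - g/5)/8) = 5 + g/8 + g*(-⅕ - g/5)/8)
-105*(C(a(5, -4)) - 148) = -105*((5 - 1/40*0² + (⅒)*0) - 148) = -105*((5 - 1/40*0 + 0) - 148) = -105*((5 + 0 + 0) - 148) = -105*(5 - 148) = -105*(-143) = 15015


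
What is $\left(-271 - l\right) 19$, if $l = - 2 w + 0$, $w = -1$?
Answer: $-5187$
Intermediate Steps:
$l = 2$ ($l = \left(-2\right) \left(-1\right) + 0 = 2 + 0 = 2$)
$\left(-271 - l\right) 19 = \left(-271 - 2\right) 19 = \left(-273\right) 19 = -5187$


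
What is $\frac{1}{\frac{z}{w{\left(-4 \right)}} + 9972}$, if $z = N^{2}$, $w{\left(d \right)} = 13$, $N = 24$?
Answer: $\frac{13}{130212} \approx 9.9837 \cdot 10^{-5}$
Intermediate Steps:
$z = 576$ ($z = 24^{2} = 576$)
$\frac{1}{\frac{z}{w{\left(-4 \right)}} + 9972} = \frac{1}{\frac{576}{13} + 9972} = \frac{1}{\frac{130212}{13}} = \frac{13}{130212}$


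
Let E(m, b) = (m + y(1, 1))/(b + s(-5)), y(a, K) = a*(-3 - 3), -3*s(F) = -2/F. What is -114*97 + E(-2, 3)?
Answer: -475614/43 ≈ -11061.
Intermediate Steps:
s(F) = 2/(3*F) (s(F) = -(-2)/(3*F) = 2/(3*F))
y(a, K) = -6*a (y(a, K) = a*(-6) = -6*a)
E(m, b) = (-6 + m)/(-2/15 + b) (E(m, b) = (m - 6*1)/(b + (⅔)/(-5)) = (m - 6)/(b + (⅔)*(-⅕)) = (-6 + m)/(b - 2/15) = (-6 + m)/(-2/15 + b))
-114*97 + E(-2, 3) = -114*97 + 15*(-6 - 2)/(-2 + 15*3) = -11058 + 15*(-8)/(-2 + 45) = -11058 + 15*(-8)/43 = -11058 + 15*(1/43)*(-8) = -11058 - 120/43 = -475614/43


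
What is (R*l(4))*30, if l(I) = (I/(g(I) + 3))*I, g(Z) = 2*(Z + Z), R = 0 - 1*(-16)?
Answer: 7680/19 ≈ 404.21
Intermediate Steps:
R = 16 (R = 0 + 16 = 16)
g(Z) = 4*Z (g(Z) = 2*(2*Z) = 4*Z)
l(I) = I²/(3 + 4*I) (l(I) = (I/(4*I + 3))*I = (I/(3 + 4*I))*I = I²/(3 + 4*I))
(R*l(4))*30 = (16*(4²/(3 + 4*4)))*30 = (16*(16/(3 + 16)))*30 = (16*(16/19))*30 = (256/19)*30 = 7680/19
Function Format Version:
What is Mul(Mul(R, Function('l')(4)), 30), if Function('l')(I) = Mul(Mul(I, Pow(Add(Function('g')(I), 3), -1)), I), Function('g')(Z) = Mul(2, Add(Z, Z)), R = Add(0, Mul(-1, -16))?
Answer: Rational(7680, 19) ≈ 404.21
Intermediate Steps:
R = 16 (R = Add(0, 16) = 16)
Function('g')(Z) = Mul(4, Z) (Function('g')(Z) = Mul(2, Mul(2, Z)) = Mul(4, Z))
Function('l')(I) = Mul(Pow(I, 2), Pow(Add(3, Mul(4, I)), -1)) (Function('l')(I) = Mul(Mul(I, Pow(Add(Mul(4, I), 3), -1)), I) = Mul(Mul(I, Pow(Add(3, Mul(4, I)), -1)), I) = Mul(Pow(I, 2), Pow(Add(3, Mul(4, I)), -1)))
Mul(Mul(R, Function('l')(4)), 30) = Mul(Mul(16, Mul(Pow(4, 2), Pow(Add(3, Mul(4, 4)), -1))), 30) = Mul(Mul(16, Mul(16, Pow(Add(3, 16), -1))), 30) = Mul(Mul(16, Mul(16, Pow(19, -1))), 30) = Mul(Mul(16, Mul(16, Rational(1, 19))), 30) = Mul(Mul(16, Rational(16, 19)), 30) = Mul(Rational(256, 19), 30) = Rational(7680, 19)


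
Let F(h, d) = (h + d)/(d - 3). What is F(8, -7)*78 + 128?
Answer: 601/5 ≈ 120.20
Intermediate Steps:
F(h, d) = (d + h)/(-3 + d)
F(8, -7)*78 + 128 = ((-7 + 8)/(-3 - 7))*78 + 128 = (1/(-10))*78 + 128 = -⅒*1*78 + 128 = -⅒*78 + 128 = -39/5 + 128 = 601/5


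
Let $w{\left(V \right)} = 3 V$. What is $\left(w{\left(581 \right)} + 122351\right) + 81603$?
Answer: $205697$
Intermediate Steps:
$\left(w{\left(581 \right)} + 122351\right) + 81603 = \left(3 \cdot 581 + 122351\right) + 81603 = \left(1743 + 122351\right) + 81603 = 124094 + 81603 = 205697$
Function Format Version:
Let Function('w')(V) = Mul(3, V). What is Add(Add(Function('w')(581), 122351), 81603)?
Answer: 205697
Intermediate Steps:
Add(Add(Function('w')(581), 122351), 81603) = Add(Add(Mul(3, 581), 122351), 81603) = Add(Add(1743, 122351), 81603) = Add(124094, 81603) = 205697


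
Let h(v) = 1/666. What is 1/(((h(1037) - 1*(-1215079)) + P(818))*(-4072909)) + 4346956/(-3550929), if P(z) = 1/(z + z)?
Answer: -11719848557704101784990664/9573676411528618914630783 ≈ -1.2242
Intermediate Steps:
h(v) = 1/666
P(z) = 1/(2*z)
1/(((h(1037) - 1*(-1215079)) + P(818))*(-4072909)) + 4346956/(-3550929) = 1/(((1/666 - 1*(-1215079)) + (1/2)/818)*(-4072909)) + 4346956/(-3550929) = -1/4072909/((1/666 + 1215079) + (1/2)*(1/818)) + 4346956*(-1/3550929) = -1/4072909/(809242615/666 + 1/1636) - 4346956/3550929 = -1/4072909/(661960459403/544788) - 4346956/3550929 = (544788/661960459403)*(-1/4072909) - 4346956/3550929 = -544788/2696104712746613327 - 4346956/3550929 = -11719848557704101784990664/9573676411528618914630783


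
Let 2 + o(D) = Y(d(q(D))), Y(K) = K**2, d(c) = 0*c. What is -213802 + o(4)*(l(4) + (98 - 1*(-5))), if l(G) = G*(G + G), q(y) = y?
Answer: -214072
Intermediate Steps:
d(c) = 0
l(G) = 2*G**2 (l(G) = G*(2*G) = 2*G**2)
o(D) = -2 (o(D) = -2 + 0**2 = -2 + 0 = -2)
-213802 + o(4)*(l(4) + (98 - 1*(-5))) = -213802 - 2*(2*4**2 + (98 - 1*(-5))) = -213802 - 2*(2*16 + (98 + 5)) = -213802 - 2*(32 + 103) = -213802 - 2*135 = -213802 - 270 = -214072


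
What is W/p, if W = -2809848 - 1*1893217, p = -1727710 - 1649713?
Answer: 4703065/3377423 ≈ 1.3925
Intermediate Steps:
p = -3377423
W = -4703065 (W = -2809848 - 1893217 = -4703065)
W/p = -4703065/(-3377423) = -4703065*(-1/3377423) = 4703065/3377423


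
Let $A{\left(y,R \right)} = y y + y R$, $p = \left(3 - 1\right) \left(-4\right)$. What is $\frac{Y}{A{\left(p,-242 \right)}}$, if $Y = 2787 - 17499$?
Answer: $- \frac{1839}{250} \approx -7.356$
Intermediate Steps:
$p = -8$ ($p = 2 \left(-4\right) = -8$)
$A{\left(y,R \right)} = y^{2} + R y$
$Y = -14712$ ($Y = 2787 - 17499 = -14712$)
$\frac{Y}{A{\left(p,-242 \right)}} = - \frac{14712}{\left(-8\right) \left(-242 - 8\right)} = - \frac{14712}{\left(-8\right) \left(-250\right)} = - \frac{14712}{2000} = \left(-14712\right) \frac{1}{2000} = - \frac{1839}{250}$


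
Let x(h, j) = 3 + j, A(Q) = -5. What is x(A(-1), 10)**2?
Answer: 169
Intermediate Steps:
x(A(-1), 10)**2 = (3 + 10)**2 = 13**2 = 169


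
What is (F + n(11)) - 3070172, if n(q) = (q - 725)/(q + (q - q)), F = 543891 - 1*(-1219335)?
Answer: -14377120/11 ≈ -1.3070e+6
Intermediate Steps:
F = 1763226 (F = 543891 + 1219335 = 1763226)
n(q) = (-725 + q)/q (n(q) = (-725 + q)/(q + 0) = (-725 + q)/q)
(F + n(11)) - 3070172 = (1763226 + (-725 + 11)/11) - 3070172 = (1763226 + (1/11)*(-714)) - 3070172 = (1763226 - 714/11) - 3070172 = 19394772/11 - 3070172 = -14377120/11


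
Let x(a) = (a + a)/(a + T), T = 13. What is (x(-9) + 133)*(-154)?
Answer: -19789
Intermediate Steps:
x(a) = 2*a/(13 + a) (x(a) = (a + a)/(a + 13) = (2*a)/(13 + a) = 2*a/(13 + a))
(x(-9) + 133)*(-154) = (2*(-9)/(13 - 9) + 133)*(-154) = (2*(-9)/4 + 133)*(-154) = (2*(-9)*(1/4) + 133)*(-154) = (-9/2 + 133)*(-154) = (257/2)*(-154) = -19789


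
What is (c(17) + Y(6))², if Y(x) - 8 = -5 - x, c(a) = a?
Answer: 196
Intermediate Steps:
Y(x) = 3 - x (Y(x) = 8 + (-5 - x) = 3 - x)
(c(17) + Y(6))² = (17 + (3 - 1*6))² = (17 + (3 - 6))² = (17 - 3)² = 14² = 196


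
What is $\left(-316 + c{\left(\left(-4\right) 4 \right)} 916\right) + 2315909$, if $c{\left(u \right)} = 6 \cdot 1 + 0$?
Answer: $2321089$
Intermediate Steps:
$c{\left(u \right)} = 6$ ($c{\left(u \right)} = 6 + 0 = 6$)
$\left(-316 + c{\left(\left(-4\right) 4 \right)} 916\right) + 2315909 = \left(-316 + 6 \cdot 916\right) + 2315909 = \left(-316 + 5496\right) + 2315909 = 5180 + 2315909 = 2321089$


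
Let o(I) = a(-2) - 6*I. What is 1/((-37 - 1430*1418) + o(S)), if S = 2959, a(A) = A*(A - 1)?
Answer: -1/2045525 ≈ -4.8887e-7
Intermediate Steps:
a(A) = A*(-1 + A)
o(I) = 6 - 6*I (o(I) = -2*(-1 - 2) - 6*I = -2*(-3) - 6*I = 6 - 6*I)
1/((-37 - 1430*1418) + o(S)) = 1/((-37 - 1430*1418) + (6 - 6*2959)) = 1/((-37 - 2027740) + (6 - 17754)) = 1/(-2027777 - 17748) = 1/(-2045525) = -1/2045525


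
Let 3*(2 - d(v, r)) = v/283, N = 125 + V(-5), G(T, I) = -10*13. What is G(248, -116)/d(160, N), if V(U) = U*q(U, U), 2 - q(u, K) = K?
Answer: -55185/769 ≈ -71.762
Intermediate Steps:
G(T, I) = -130
q(u, K) = 2 - K
V(U) = U*(2 - U)
N = 90 (N = 125 - 5*(2 - 1*(-5)) = 125 - 5*(2 + 5) = 125 - 5*7 = 125 - 35 = 90)
d(v, r) = 2 - v/849 (d(v, r) = 2 - v/(3*283) = 2 - v/849)
G(248, -116)/d(160, N) = -130/(2 - 1/849*160) = -130/(2 - 160/849) = -130/1538/849 = -130*849/1538 = -55185/769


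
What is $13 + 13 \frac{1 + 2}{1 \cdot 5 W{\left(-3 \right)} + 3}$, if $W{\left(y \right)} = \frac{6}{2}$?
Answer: $\frac{91}{6} \approx 15.167$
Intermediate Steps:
$W{\left(y \right)} = 3$ ($W{\left(y \right)} = 6 \cdot \frac{1}{2} = 3$)
$13 + 13 \frac{1 + 2}{1 \cdot 5 W{\left(-3 \right)} + 3} = 13 + 13 \frac{1 + 2}{1 \cdot 5 \cdot 3 + 3} = 13 + 13 \frac{3}{5 \cdot 3 + 3} = 13 + 13 \frac{3}{15 + 3} = 13 + 13 \cdot \frac{3}{18} = 13 + 13 \cdot 3 \cdot \frac{1}{18} = 13 + 13 \cdot \frac{1}{6} = 13 + \frac{13}{6} = \frac{91}{6}$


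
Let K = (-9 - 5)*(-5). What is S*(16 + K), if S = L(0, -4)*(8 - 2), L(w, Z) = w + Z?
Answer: -2064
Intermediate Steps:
L(w, Z) = Z + w
S = -24 (S = (-4 + 0)*(8 - 2) = -4*6 = -24)
K = 70 (K = -14*(-5) = 70)
S*(16 + K) = -24*(16 + 70) = -24*86 = -2064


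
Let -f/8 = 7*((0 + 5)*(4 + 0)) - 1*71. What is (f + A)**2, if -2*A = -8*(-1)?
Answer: 309136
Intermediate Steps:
A = -4 (A = -(-4)*(-1) = -1/2*8 = -4)
f = -552 (f = -8*(7*((0 + 5)*(4 + 0)) - 1*71) = -8*(7*(5*4) - 71) = -8*(7*20 - 71) = -8*(140 - 71) = -8*69 = -552)
(f + A)**2 = (-552 - 4)**2 = (-556)**2 = 309136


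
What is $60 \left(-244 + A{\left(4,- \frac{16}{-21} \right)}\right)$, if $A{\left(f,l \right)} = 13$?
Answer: $-13860$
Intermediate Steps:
$60 \left(-244 + A{\left(4,- \frac{16}{-21} \right)}\right) = 60 \left(-244 + 13\right) = 60 \left(-231\right) = -13860$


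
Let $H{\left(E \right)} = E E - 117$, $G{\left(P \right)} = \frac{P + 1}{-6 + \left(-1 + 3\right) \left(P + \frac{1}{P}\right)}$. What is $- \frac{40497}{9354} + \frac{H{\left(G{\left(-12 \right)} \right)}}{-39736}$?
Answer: $- \frac{8780470088773}{2029492318664} \approx -4.3264$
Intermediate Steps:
$G{\left(P \right)} = \frac{1 + P}{-6 + 2 P + \frac{2}{P}}$ ($G{\left(P \right)} = \frac{1 + P}{-6 + 2 \left(P + \frac{1}{P}\right)} = \frac{1 + P}{-6 + \left(2 P + \frac{2}{P}\right)} = \frac{1 + P}{-6 + 2 P + \frac{2}{P}}$)
$H{\left(E \right)} = -117 + E^{2}$ ($H{\left(E \right)} = E^{2} - 117 = -117 + E^{2}$)
$- \frac{40497}{9354} + \frac{H{\left(G{\left(-12 \right)} \right)}}{-39736} = - \frac{40497}{9354} + \frac{-117 + \left(\frac{1}{2} \left(-12\right) \frac{1}{1 + \left(-12\right)^{2} - -36} \left(1 - 12\right)\right)^{2}}{-39736} = \left(-40497\right) \frac{1}{9354} + \left(-117 + \left(\frac{1}{2} \left(-12\right) \frac{1}{1 + 144 + 36} \left(-11\right)\right)^{2}\right) \left(- \frac{1}{39736}\right) = - \frac{13499}{3118} + \left(-117 + \left(\frac{1}{2} \left(-12\right) \frac{1}{181} \left(-11\right)\right)^{2}\right) \left(- \frac{1}{39736}\right) = - \frac{13499}{3118} + \left(-117 + \left(\frac{66}{181}\right)^{2}\right) \left(- \frac{1}{39736}\right) = - \frac{13499}{3118} + \left(-117 + \frac{4356}{32761}\right) \left(- \frac{1}{39736}\right) = - \frac{13499}{3118} - - \frac{3828681}{1301791096} = - \frac{13499}{3118} + \frac{3828681}{1301791096} = - \frac{8780470088773}{2029492318664}$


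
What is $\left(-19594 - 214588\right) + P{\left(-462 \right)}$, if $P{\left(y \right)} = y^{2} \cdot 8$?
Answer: $1473370$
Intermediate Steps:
$P{\left(y \right)} = 8 y^{2}$
$\left(-19594 - 214588\right) + P{\left(-462 \right)} = \left(-19594 - 214588\right) + 8 \left(-462\right)^{2} = -234182 + 8 \cdot 213444 = -234182 + 1707552 = 1473370$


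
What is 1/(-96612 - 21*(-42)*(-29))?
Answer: -1/122190 ≈ -8.1840e-6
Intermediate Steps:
1/(-96612 - 21*(-42)*(-29)) = 1/(-96612 + 882*(-29)) = 1/(-96612 - 25578) = 1/(-122190) = -1/122190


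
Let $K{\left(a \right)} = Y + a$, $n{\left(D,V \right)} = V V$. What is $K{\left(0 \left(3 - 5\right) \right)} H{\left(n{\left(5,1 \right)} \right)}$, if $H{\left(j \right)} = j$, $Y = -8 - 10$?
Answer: $-18$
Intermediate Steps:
$n{\left(D,V \right)} = V^{2}$
$Y = -18$ ($Y = -8 - 10 = -18$)
$K{\left(a \right)} = -18 + a$
$K{\left(0 \left(3 - 5\right) \right)} H{\left(n{\left(5,1 \right)} \right)} = \left(-18 + 0 \left(3 - 5\right)\right) 1^{2} = \left(-18 + 0 \left(-2\right)\right) 1 = \left(-18 + 0\right) 1 = \left(-18\right) 1 = -18$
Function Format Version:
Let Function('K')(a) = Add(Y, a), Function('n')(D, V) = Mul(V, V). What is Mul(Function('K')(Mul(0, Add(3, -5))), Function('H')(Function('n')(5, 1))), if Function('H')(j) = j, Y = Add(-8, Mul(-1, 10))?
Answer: -18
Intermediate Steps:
Function('n')(D, V) = Pow(V, 2)
Y = -18 (Y = Add(-8, -10) = -18)
Function('K')(a) = Add(-18, a)
Mul(Function('K')(Mul(0, Add(3, -5))), Function('H')(Function('n')(5, 1))) = Mul(Add(-18, Mul(0, Add(3, -5))), Pow(1, 2)) = Mul(Add(-18, Mul(0, -2)), 1) = Mul(Add(-18, 0), 1) = Mul(-18, 1) = -18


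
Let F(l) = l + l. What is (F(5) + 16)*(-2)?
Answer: -52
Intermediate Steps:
F(l) = 2*l
(F(5) + 16)*(-2) = (2*5 + 16)*(-2) = (10 + 16)*(-2) = 26*(-2) = -52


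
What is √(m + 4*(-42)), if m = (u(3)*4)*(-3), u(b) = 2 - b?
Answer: 2*I*√39 ≈ 12.49*I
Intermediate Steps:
m = 12 (m = ((2 - 1*3)*4)*(-3) = ((2 - 3)*4)*(-3) = -1*4*(-3) = -4*(-3) = 12)
√(m + 4*(-42)) = √(12 + 4*(-42)) = √(12 - 168) = √(-156) = 2*I*√39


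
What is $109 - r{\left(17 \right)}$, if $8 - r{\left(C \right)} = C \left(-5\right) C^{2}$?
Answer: $-24464$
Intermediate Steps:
$r{\left(C \right)} = 8 + 5 C^{3}$ ($r{\left(C \right)} = 8 - C \left(-5\right) C^{2} = 8 - - 5 C C^{2} = 8 - - 5 C^{3} = 8 + 5 C^{3}$)
$109 - r{\left(17 \right)} = 109 - \left(8 + 5 \cdot 17^{3}\right) = 109 - \left(8 + 5 \cdot 4913\right) = 109 - \left(8 + 24565\right) = 109 - 24573 = -24464$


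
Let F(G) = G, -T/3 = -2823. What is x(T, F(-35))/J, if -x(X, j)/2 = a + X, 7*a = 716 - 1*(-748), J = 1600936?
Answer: -60747/5603276 ≈ -0.010841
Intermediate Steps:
T = 8469 (T = -3*(-2823) = 8469)
a = 1464/7 (a = (716 - 1*(-748))/7 = (716 + 748)/7 = (⅐)*1464 = 1464/7 ≈ 209.14)
x(X, j) = -2928/7 - 2*X (x(X, j) = -2*(1464/7 + X) = -2928/7 - 2*X)
x(T, F(-35))/J = (-2928/7 - 2*8469)/1600936 = (-2928/7 - 16938)*(1/1600936) = -121494/7*1/1600936 = -60747/5603276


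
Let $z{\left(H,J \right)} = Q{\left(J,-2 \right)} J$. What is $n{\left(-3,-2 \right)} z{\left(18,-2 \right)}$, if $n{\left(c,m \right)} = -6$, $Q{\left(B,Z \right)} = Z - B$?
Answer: $0$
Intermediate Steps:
$z{\left(H,J \right)} = J \left(-2 - J\right)$ ($z{\left(H,J \right)} = \left(-2 - J\right) J = J \left(-2 - J\right)$)
$n{\left(-3,-2 \right)} z{\left(18,-2 \right)} = - 6 \left(\left(-1\right) \left(-2\right) \left(2 - 2\right)\right) = - 6 \left(\left(-1\right) \left(-2\right) 0\right) = \left(-6\right) 0 = 0$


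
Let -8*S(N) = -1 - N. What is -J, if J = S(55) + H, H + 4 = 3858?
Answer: -3861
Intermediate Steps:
H = 3854 (H = -4 + 3858 = 3854)
S(N) = 1/8 + N/8 (S(N) = -(-1 - N)/8 = 1/8 + N/8)
J = 3861 (J = (1/8 + (1/8)*55) + 3854 = (1/8 + 55/8) + 3854 = 7 + 3854 = 3861)
-J = -1*3861 = -3861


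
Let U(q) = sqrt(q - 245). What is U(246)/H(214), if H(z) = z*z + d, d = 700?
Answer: 1/46496 ≈ 2.1507e-5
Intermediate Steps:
U(q) = sqrt(-245 + q)
H(z) = 700 + z**2 (H(z) = z*z + 700 = z**2 + 700 = 700 + z**2)
U(246)/H(214) = sqrt(-245 + 246)/(700 + 214**2) = sqrt(1)/(700 + 45796) = 1/46496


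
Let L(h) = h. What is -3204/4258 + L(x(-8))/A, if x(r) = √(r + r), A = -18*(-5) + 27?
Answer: -1602/2129 + 4*I/117 ≈ -0.75247 + 0.034188*I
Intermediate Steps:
A = 117 (A = 90 + 27 = 117)
x(r) = √2*√r (x(r) = √(2*r) = √2*√r)
-3204/4258 + L(x(-8))/A = -3204/4258 + (√2*√(-8))/117 = -3204*1/4258 + (√2*(2*I*√2))*(1/117) = -1602/2129 + (4*I)*(1/117) = -1602/2129 + 4*I/117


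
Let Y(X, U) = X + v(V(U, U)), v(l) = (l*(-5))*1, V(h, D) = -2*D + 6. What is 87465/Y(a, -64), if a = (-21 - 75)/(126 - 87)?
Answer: -379015/2914 ≈ -130.07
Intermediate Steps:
V(h, D) = 6 - 2*D
a = -32/13 (a = -96/39 = -96*1/39 = -32/13 ≈ -2.4615)
v(l) = -5*l (v(l) = -5*l*1 = -5*l)
Y(X, U) = -30 + X + 10*U (Y(X, U) = X - 5*(6 - 2*U) = X + (-30 + 10*U) = -30 + X + 10*U)
87465/Y(a, -64) = 87465/(-30 - 32/13 + 10*(-64)) = 87465/(-30 - 32/13 - 640) = 87465/(-8742/13) = 87465*(-13/8742) = -379015/2914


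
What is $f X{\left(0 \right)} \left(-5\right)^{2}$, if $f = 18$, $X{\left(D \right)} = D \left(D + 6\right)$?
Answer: $0$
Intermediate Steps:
$X{\left(D \right)} = D \left(6 + D\right)$
$f X{\left(0 \right)} \left(-5\right)^{2} = 18 \cdot 0 \left(6 + 0\right) \left(-5\right)^{2} = 18 \cdot 0 \cdot 6 \cdot 25 = 18 \cdot 0 \cdot 25 = 0 \cdot 25 = 0$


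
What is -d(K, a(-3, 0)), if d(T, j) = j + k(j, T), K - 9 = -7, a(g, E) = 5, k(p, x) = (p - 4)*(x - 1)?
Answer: -6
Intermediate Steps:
k(p, x) = (-1 + x)*(-4 + p) (k(p, x) = (-4 + p)*(-1 + x) = (-1 + x)*(-4 + p))
K = 2 (K = 9 - 7 = 2)
d(T, j) = 4 - 4*T + T*j (d(T, j) = j + (4 - j - 4*T + j*T) = j + (4 - j - 4*T + T*j) = 4 - 4*T + T*j)
-d(K, a(-3, 0)) = -(4 - 4*2 + 2*5) = -(4 - 8 + 10) = -1*6 = -6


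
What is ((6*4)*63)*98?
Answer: 148176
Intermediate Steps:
((6*4)*63)*98 = (24*63)*98 = 1512*98 = 148176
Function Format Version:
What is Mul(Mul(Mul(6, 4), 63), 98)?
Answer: 148176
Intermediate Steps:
Mul(Mul(Mul(6, 4), 63), 98) = Mul(Mul(24, 63), 98) = Mul(1512, 98) = 148176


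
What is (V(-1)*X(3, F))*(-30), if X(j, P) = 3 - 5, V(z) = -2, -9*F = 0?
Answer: -120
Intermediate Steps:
F = 0 (F = -⅑*0 = 0)
X(j, P) = -2
(V(-1)*X(3, F))*(-30) = -2*(-2)*(-30) = 4*(-30) = -120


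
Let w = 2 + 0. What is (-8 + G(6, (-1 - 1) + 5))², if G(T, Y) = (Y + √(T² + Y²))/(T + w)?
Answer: 1883/32 - 183*√5/32 ≈ 46.056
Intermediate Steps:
w = 2
G(T, Y) = (Y + √(T² + Y²))/(2 + T) (G(T, Y) = (Y + √(T² + Y²))/(T + 2) = (Y + √(T² + Y²))/(2 + T))
(-8 + G(6, (-1 - 1) + 5))² = (-8 + (((-1 - 1) + 5) + √(6² + ((-1 - 1) + 5)²))/(2 + 6))² = (-8 + ((-2 + 5) + √(36 + (-2 + 5)²))/8)² = (-8 + (3 + √(36 + 3²))/8)² = (-8 + (3 + √(36 + 9))/8)² = (-8 + (3 + √45)/8)² = (-8 + (3 + 3*√5)/8)² = (-8 + (3/8 + 3*√5/8))² = (-61/8 + 3*√5/8)²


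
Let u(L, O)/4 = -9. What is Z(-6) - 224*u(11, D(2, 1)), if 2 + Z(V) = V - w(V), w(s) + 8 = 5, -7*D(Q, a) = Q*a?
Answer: 8059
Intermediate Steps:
D(Q, a) = -Q*a/7
w(s) = -3 (w(s) = -8 + 5 = -3)
u(L, O) = -36 (u(L, O) = 4*(-9) = -36)
Z(V) = 1 + V (Z(V) = -2 + (V - 1*(-3)) = -2 + (V + 3) = -2 + (3 + V) = 1 + V)
Z(-6) - 224*u(11, D(2, 1)) = (1 - 6) - 224*(-36) = -5 + 8064 = 8059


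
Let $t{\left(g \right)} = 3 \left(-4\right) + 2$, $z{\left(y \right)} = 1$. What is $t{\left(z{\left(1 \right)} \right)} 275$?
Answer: $-2750$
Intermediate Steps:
$t{\left(g \right)} = -10$ ($t{\left(g \right)} = -12 + 2 = -10$)
$t{\left(z{\left(1 \right)} \right)} 275 = \left(-10\right) 275 = -2750$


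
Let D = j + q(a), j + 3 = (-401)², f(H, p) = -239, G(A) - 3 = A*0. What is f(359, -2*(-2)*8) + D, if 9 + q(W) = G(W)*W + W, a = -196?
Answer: 159766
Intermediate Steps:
G(A) = 3 (G(A) = 3 + A*0 = 3 + 0 = 3)
j = 160798 (j = -3 + (-401)² = -3 + 160801 = 160798)
q(W) = -9 + 4*W (q(W) = -9 + (3*W + W) = -9 + 4*W)
D = 160005 (D = 160798 + (-9 + 4*(-196)) = 160798 + (-9 - 784) = 160798 - 793 = 160005)
f(359, -2*(-2)*8) + D = -239 + 160005 = 159766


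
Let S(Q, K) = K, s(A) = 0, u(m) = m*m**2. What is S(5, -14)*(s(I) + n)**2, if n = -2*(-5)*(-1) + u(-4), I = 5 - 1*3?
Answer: -76664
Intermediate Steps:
I = 2 (I = 5 - 3 = 2)
u(m) = m**3
n = -74 (n = -2*(-5)*(-1) + (-4)**3 = 10*(-1) - 64 = -10 - 64 = -74)
S(5, -14)*(s(I) + n)**2 = -14*(0 - 74)**2 = -14*(-74)**2 = -14*5476 = -76664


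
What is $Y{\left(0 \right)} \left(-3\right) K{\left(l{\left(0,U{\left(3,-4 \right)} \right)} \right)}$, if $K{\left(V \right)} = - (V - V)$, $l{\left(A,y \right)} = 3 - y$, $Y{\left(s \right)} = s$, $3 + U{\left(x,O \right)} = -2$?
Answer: $0$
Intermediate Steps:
$U{\left(x,O \right)} = -5$ ($U{\left(x,O \right)} = -3 - 2 = -5$)
$K{\left(V \right)} = 0$ ($K{\left(V \right)} = \left(-1\right) 0 = 0$)
$Y{\left(0 \right)} \left(-3\right) K{\left(l{\left(0,U{\left(3,-4 \right)} \right)} \right)} = 0 \left(-3\right) 0 = 0 \cdot 0 = 0$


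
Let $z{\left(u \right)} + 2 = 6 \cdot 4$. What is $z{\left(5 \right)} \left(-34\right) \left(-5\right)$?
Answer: $3740$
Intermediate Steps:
$z{\left(u \right)} = 22$ ($z{\left(u \right)} = -2 + 6 \cdot 4 = -2 + 24 = 22$)
$z{\left(5 \right)} \left(-34\right) \left(-5\right) = 22 \left(-34\right) \left(-5\right) = \left(-748\right) \left(-5\right) = 3740$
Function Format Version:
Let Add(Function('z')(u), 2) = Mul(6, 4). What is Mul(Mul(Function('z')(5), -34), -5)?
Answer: 3740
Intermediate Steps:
Function('z')(u) = 22 (Function('z')(u) = Add(-2, Mul(6, 4)) = Add(-2, 24) = 22)
Mul(Mul(Function('z')(5), -34), -5) = Mul(Mul(22, -34), -5) = Mul(-748, -5) = 3740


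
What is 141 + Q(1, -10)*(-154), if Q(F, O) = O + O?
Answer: 3221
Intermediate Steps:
Q(F, O) = 2*O
141 + Q(1, -10)*(-154) = 141 + (2*(-10))*(-154) = 141 - 20*(-154) = 141 + 3080 = 3221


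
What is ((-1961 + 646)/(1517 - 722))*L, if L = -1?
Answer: 263/159 ≈ 1.6541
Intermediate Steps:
((-1961 + 646)/(1517 - 722))*L = ((-1961 + 646)/(1517 - 722))*(-1) = -1315/795*(-1) = -1315*1/795*(-1) = -263/159*(-1) = 263/159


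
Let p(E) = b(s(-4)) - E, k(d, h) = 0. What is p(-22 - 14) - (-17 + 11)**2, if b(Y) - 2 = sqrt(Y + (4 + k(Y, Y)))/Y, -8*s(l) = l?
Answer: 2 + 3*sqrt(2) ≈ 6.2426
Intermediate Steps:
s(l) = -l/8
b(Y) = 2 + sqrt(4 + Y)/Y (b(Y) = 2 + sqrt(Y + (4 + 0))/Y = 2 + sqrt(Y + 4)/Y = 2 + sqrt(4 + Y)/Y)
p(E) = 2 - E + 3*sqrt(2) (p(E) = (2 + sqrt(4 - 1/8*(-4))/((-1/8*(-4)))) - E = (2 + sqrt(4 + 1/2)/(1/2)) - E = (2 + 2*sqrt(9/2)) - E = (2 + 2*(3*sqrt(2)/2)) - E = (2 + 3*sqrt(2)) - E = 2 - E + 3*sqrt(2))
p(-22 - 14) - (-17 + 11)**2 = (2 - (-22 - 14) + 3*sqrt(2)) - (-17 + 11)**2 = (2 - 1*(-36) + 3*sqrt(2)) - 1*(-6)**2 = (2 + 36 + 3*sqrt(2)) - 1*36 = (38 + 3*sqrt(2)) - 36 = 2 + 3*sqrt(2)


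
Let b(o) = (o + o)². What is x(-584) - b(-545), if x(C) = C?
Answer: -1188684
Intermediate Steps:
b(o) = 4*o² (b(o) = (2*o)² = 4*o²)
x(-584) - b(-545) = -584 - 4*(-545)² = -584 - 4*297025 = -584 - 1*1188100 = -584 - 1188100 = -1188684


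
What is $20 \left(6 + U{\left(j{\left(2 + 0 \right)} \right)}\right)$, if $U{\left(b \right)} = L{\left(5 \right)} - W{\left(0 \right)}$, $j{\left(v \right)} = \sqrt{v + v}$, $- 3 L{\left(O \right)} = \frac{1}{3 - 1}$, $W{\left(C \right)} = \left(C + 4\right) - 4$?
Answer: $\frac{350}{3} \approx 116.67$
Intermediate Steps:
$W{\left(C \right)} = C$ ($W{\left(C \right)} = \left(4 + C\right) - 4 = C$)
$L{\left(O \right)} = - \frac{1}{6}$ ($L{\left(O \right)} = - \frac{1}{3 \left(3 - 1\right)} = - \frac{1}{3 \cdot 2} = \left(- \frac{1}{3}\right) \frac{1}{2} = - \frac{1}{6}$)
$j{\left(v \right)} = \sqrt{2} \sqrt{v}$ ($j{\left(v \right)} = \sqrt{2 v} = \sqrt{2} \sqrt{v}$)
$U{\left(b \right)} = - \frac{1}{6}$ ($U{\left(b \right)} = - \frac{1}{6} - 0 = - \frac{1}{6} + 0 = - \frac{1}{6}$)
$20 \left(6 + U{\left(j{\left(2 + 0 \right)} \right)}\right) = 20 \left(6 - \frac{1}{6}\right) = 20 \cdot \frac{35}{6} = \frac{350}{3}$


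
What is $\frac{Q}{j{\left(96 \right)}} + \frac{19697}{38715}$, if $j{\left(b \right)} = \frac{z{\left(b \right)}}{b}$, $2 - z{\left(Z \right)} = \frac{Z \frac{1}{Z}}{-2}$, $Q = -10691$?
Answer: $- \frac{15893819599}{38715} \approx -4.1053 \cdot 10^{5}$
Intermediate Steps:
$z{\left(Z \right)} = \frac{5}{2}$ ($z{\left(Z \right)} = 2 - \frac{Z \frac{1}{Z}}{-2} = 2 - 1 \left(- \frac{1}{2}\right) = 2 - - \frac{1}{2} = 2 + \frac{1}{2} = \frac{5}{2}$)
$j{\left(b \right)} = \frac{5}{2 b}$
$\frac{Q}{j{\left(96 \right)}} + \frac{19697}{38715} = - \frac{10691}{\frac{5}{2} \cdot \frac{1}{96}} + \frac{19697}{38715} = - \frac{10691}{\frac{5}{2} \cdot \frac{1}{96}} + 19697 \cdot \frac{1}{38715} = - \frac{10691}{\frac{5}{192}} + \frac{19697}{38715} = \left(-10691\right) \frac{192}{5} + \frac{19697}{38715} = - \frac{2052672}{5} + \frac{19697}{38715} = - \frac{15893819599}{38715}$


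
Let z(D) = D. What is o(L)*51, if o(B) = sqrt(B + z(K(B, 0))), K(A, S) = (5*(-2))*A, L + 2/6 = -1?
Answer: 102*sqrt(3) ≈ 176.67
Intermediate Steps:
L = -4/3 (L = -1/3 - 1 = -4/3 ≈ -1.3333)
K(A, S) = -10*A
o(B) = 3*sqrt(-B) (o(B) = sqrt(B - 10*B) = sqrt(-9*B) = 3*sqrt(-B))
o(L)*51 = (3*sqrt(-1*(-4/3)))*51 = (3*sqrt(4/3))*51 = (3*(2*sqrt(3)/3))*51 = (2*sqrt(3))*51 = 102*sqrt(3)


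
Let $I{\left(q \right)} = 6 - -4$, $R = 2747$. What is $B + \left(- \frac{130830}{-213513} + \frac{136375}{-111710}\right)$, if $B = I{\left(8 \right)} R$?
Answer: $\frac{43679148326135}{1590102482} \approx 27469.0$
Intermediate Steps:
$I{\left(q \right)} = 10$ ($I{\left(q \right)} = 6 + 4 = 10$)
$B = 27470$ ($B = 10 \cdot 2747 = 27470$)
$B + \left(- \frac{130830}{-213513} + \frac{136375}{-111710}\right) = 27470 + \left(- \frac{130830}{-213513} + \frac{136375}{-111710}\right) = 27470 + \left(\left(-130830\right) \left(- \frac{1}{213513}\right) + 136375 \left(- \frac{1}{111710}\right)\right) = 27470 + \left(\frac{43610}{71171} - \frac{27275}{22342}\right) = 27470 - \frac{966854405}{1590102482} = \frac{43679148326135}{1590102482}$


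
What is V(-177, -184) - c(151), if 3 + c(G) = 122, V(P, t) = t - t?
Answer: -119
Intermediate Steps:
V(P, t) = 0
c(G) = 119 (c(G) = -3 + 122 = 119)
V(-177, -184) - c(151) = 0 - 1*119 = 0 - 119 = -119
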